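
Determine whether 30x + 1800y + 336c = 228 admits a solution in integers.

yes

gcd(1800, 30) = 30.
gcd(30, 336) = 6.
6 divides 228, so integer solutions exist.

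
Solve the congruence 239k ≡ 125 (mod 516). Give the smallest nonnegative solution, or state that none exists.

7

gcd(516, 239):
  516 = 2·239 + 38
  239 = 6·38 + 11
  38 = 3·11 + 5
  11 = 2·5 + 1
  5 = 5·1
so gcd(516, 239) = 1.
1 divides 125, so solutions exist.
Back-substitute for Bézout coefficients:
  1 = 11 - 2·5
  ... = 239·(95) + 516·(-44)
So 239·(95) ≡ 1 (mod 516); multiply by 125: k ≡ 11875 (mod 516).
Smallest nonnegative: k = 11875 mod 516 = 7.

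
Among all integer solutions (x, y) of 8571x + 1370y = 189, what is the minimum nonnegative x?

gcd(8571, 1370) = 1.
1 divides 189, so solutions exist.
By Bézout, 8571×(121) + 1370×(-757) = 1.
Scale by 189/1 = 189: (x₀, y₀) = (22869, -143073).
General solution: x = 22869 + 1370t, y = -143073 - 8571t for integer t.
x ≥ 0: smallest is 22869 mod 1370 = 949 (at t = -16), with y = -5937.

949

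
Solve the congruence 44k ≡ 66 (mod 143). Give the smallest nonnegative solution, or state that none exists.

8

gcd(143, 44):
  143 = 3×44 + 11
  44 = 4×11
so gcd(143, 44) = 11.
11 divides 66, so solutions exist.
Back-substitute for Bézout coefficients:
  11 = 143 - 3×44
  ... = 44×(-3) + 143×(1)
So 44×(-3) ≡ 11 (mod 143); multiply by 6: k ≡ -18 (mod 13).
Smallest nonnegative: k = -18 mod 13 = 8.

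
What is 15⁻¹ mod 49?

36

gcd(49, 15) = 1.
By Bézout, 15×(-13) + 49×(4) = 1.
So 15×-13 ≡ 1 (mod 49), and -13 mod 49 = 36.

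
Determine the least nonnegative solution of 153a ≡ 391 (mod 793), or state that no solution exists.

355

gcd(793, 153):
  793 = 5*153 + 28
  153 = 5*28 + 13
  28 = 2*13 + 2
  13 = 6*2 + 1
  2 = 2*1
so gcd(793, 153) = 1.
1 divides 391, so solutions exist.
Back-substitute for Bézout coefficients:
  1 = 13 - 6*2
  ... = 153*(368) + 793*(-71)
So 153*(368) ≡ 1 (mod 793); multiply by 391: a ≡ 143888 (mod 793).
Smallest nonnegative: a = 143888 mod 793 = 355.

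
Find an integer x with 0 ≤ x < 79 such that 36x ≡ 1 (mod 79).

11

gcd(79, 36) = 1.
By Bézout, 36×(11) + 79×(-5) = 1.
So 36×11 ≡ 1 (mod 79), and 11 mod 79 = 11.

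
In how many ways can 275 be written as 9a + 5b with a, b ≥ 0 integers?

7

gcd(9, 5) = 1.
By Bézout, 9·(-1) + 5·(2) = 1.
One solution: (0, 55).
General: a = 0 + 5t, b = 55 - 9t.
a ≥ 0 ⇒ t ≥ 0; b ≥ 0 ⇒ t ≤ 6. So t ∈ [0, 6]: 7 solutions.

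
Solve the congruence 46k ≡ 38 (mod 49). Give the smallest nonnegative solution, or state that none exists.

20

gcd(49, 46) = 1.
1 divides 38, so solutions exist.
By Bézout, 46*(16) + 49*(-15) = 1.
So 46*(16) ≡ 1 (mod 49); multiply by 38: k ≡ 608 (mod 49).
Smallest nonnegative: k = 608 mod 49 = 20.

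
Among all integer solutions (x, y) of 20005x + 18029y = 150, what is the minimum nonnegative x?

gcd(20005, 18029):
  20005 = 1·18029 + 1976
  18029 = 9·1976 + 245
  1976 = 8·245 + 16
  245 = 15·16 + 5
  16 = 3·5 + 1
  5 = 5·1
so gcd(20005, 18029) = 1.
1 divides 150, so solutions exist.
Back-substitute for Bézout coefficients:
  1 = 16 - 3·5
  ... = 20005·(3385) + 18029·(-3756)
Scale by 150/1 = 150: (x₀, y₀) = (507750, -563400).
General solution: x = 507750 + 18029t, y = -563400 - 20005t for integer t.
x ≥ 0: smallest is 507750 mod 18029 = 2938 (at t = -28), with y = -3260.

2938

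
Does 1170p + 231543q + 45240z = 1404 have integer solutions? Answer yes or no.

yes

gcd(231543, 1170):
  231543 = 197·1170 + 1053
  1170 = 1·1053 + 117
  1053 = 9·117
so gcd(231543, 1170) = 117.
gcd(117, 45240) = 39.
39 divides 1404, so integer solutions exist.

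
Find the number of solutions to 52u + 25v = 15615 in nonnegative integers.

12

gcd(52, 25) = 1.
By Bézout, 52×(-12) + 25×(25) = 1.
One solution: (20, 583).
General: u = 20 + 25t, v = 583 - 52t.
u ≥ 0 ⇒ t ≥ 0; v ≥ 0 ⇒ t ≤ 11. So t ∈ [0, 11]: 12 solutions.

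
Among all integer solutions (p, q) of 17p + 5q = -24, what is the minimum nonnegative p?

3

gcd(17, 5):
  17 = 3×5 + 2
  5 = 2×2 + 1
  2 = 2×1
so gcd(17, 5) = 1.
1 divides -24, so solutions exist.
Back-substitute for Bézout coefficients:
  1 = 5 - 2×2
  ... = 17×(-2) + 5×(7)
Scale by -24/1 = -24: (p₀, q₀) = (48, -168).
General solution: p = 48 + 5t, q = -168 - 17t for integer t.
p ≥ 0: smallest is 48 mod 5 = 3 (at t = -9), with q = -15.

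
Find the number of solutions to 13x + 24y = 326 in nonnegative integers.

gcd(24, 13) = 1  (24 = 1×13 + 11, 13 = 1×11 + 2, 11 = 5×2 + 1, 2 = 2×1).
Back-substituting, 13×(-11) + 24×(6) = 1.
Scale by 326: one solution is (-3586, 1956). Reduce x mod 24: (14, 6).
General: x = 14 + 24t, y = 6 - 13t.
x ≥ 0 ⇒ t ≥ 0; y ≥ 0 ⇒ t ≤ 0. So t ∈ [0, 0]: 1 solution.

1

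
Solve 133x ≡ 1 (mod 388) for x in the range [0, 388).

gcd(388, 133):
  388 = 2×133 + 122
  133 = 1×122 + 11
  122 = 11×11 + 1
  11 = 11×1
so gcd(388, 133) = 1.
Back-substitute for Bézout coefficients:
  1 = 122 - 11×11
  ... = 133×(-35) + 388×(12)
So 133×-35 ≡ 1 (mod 388), and -35 mod 388 = 353.

353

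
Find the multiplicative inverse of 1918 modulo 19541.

gcd(19541, 1918):
  19541 = 10*1918 + 361
  1918 = 5*361 + 113
  361 = 3*113 + 22
  113 = 5*22 + 3
  22 = 7*3 + 1
  3 = 3*1
so gcd(19541, 1918) = 1.
Back-substitute for Bézout coefficients:
  1 = 22 - 7*3
  ... = 1918*(-6225) + 19541*(611)
So 1918*-6225 ≡ 1 (mod 19541), and -6225 mod 19541 = 13316.

13316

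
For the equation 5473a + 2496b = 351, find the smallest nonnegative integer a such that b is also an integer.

gcd(5473, 2496) = 13.
13 divides 351, so solutions exist.
By Bézout, 5473·(-83) + 2496·(182) = 13.
Scale by 351/13 = 27: (a₀, b₀) = (-2241, 4914).
General solution: a = -2241 + 192t, b = 4914 - 421t for integer t.
a ≥ 0: smallest is -2241 mod 192 = 63 (at t = 12), with b = -138.

63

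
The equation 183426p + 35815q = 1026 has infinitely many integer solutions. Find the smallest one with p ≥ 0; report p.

gcd(183426, 35815):
  183426 = 5·35815 + 4351
  35815 = 8·4351 + 1007
  4351 = 4·1007 + 323
  1007 = 3·323 + 38
  323 = 8·38 + 19
  38 = 2·19
so gcd(183426, 35815) = 19.
19 divides 1026, so solutions exist.
Back-substitute for Bézout coefficients:
  19 = 323 - 8·38
  ... = 183426·(889) + 35815·(-4553)
Scale by 1026/19 = 54: (p₀, q₀) = (48006, -245862).
General solution: p = 48006 + 1885t, q = -245862 - 9654t for integer t.
p ≥ 0: smallest is 48006 mod 1885 = 881 (at t = -25), with q = -4512.

881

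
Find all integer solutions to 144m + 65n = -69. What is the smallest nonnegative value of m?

9

gcd(144, 65) = 1  (144 = 2·65 + 14, 65 = 4·14 + 9, 14 = 1·9 + 5, 9 = 1·5 + 4, 5 = 1·4 + 1, 4 = 4·1).
1 divides -69, so solutions exist.
Back-substituting, 144·(14) + 65·(-31) = 1.
Scale by -69/1 = -69: (m₀, n₀) = (-966, 2139).
General solution: m = -966 + 65t, n = 2139 - 144t for integer t.
m ≥ 0: smallest is -966 mod 65 = 9 (at t = 15), with n = -21.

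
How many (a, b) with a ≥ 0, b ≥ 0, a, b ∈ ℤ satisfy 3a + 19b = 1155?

21

gcd(19, 3):
  19 = 6·3 + 1
  3 = 3·1
so gcd(19, 3) = 1.
Back-substitute for Bézout coefficients:
  1 = 19 - 6·3
  ... = 3·(-6) + 19·(1)
Scale by 1155: one solution is (-6930, 1155). Reduce a mod 19: (5, 60).
General: a = 5 + 19t, b = 60 - 3t.
a ≥ 0 ⇒ t ≥ 0; b ≥ 0 ⇒ t ≤ 20. So t ∈ [0, 20]: 21 solutions.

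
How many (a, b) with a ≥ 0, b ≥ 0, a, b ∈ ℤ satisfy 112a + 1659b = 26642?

1

gcd(1659, 112) = 7  (1659 = 14*112 + 91, 112 = 1*91 + 21, 91 = 4*21 + 7, 21 = 3*7).
Back-substituting, 112*(-74) + 1659*(5) = 7.
Scale by 3806: one solution is (-281644, 19030). Reduce a mod 237: (149, 6).
General: a = 149 + 237t, b = 6 - 16t.
a ≥ 0 ⇒ t ≥ 0; b ≥ 0 ⇒ t ≤ 0. So t ∈ [0, 0]: 1 solution.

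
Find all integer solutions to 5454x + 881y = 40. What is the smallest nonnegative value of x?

gcd(5454, 881) = 1  (5454 = 6*881 + 168, 881 = 5*168 + 41, 168 = 4*41 + 4, 41 = 10*4 + 1, 4 = 4*1).
1 divides 40, so solutions exist.
Back-substituting, 5454*(-215) + 881*(1331) = 1.
Scale by 40/1 = 40: (x₀, y₀) = (-8600, 53240).
General solution: x = -8600 + 881t, y = 53240 - 5454t for integer t.
x ≥ 0: smallest is -8600 mod 881 = 210 (at t = 10), with y = -1300.

210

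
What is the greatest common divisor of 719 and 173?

gcd(719, 173):
  719 = 4×173 + 27
  173 = 6×27 + 11
  27 = 2×11 + 5
  11 = 2×5 + 1
  5 = 5×1
so gcd(719, 173) = 1.

1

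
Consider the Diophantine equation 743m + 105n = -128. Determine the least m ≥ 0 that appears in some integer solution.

89

gcd(743, 105):
  743 = 7*105 + 8
  105 = 13*8 + 1
  8 = 8*1
so gcd(743, 105) = 1.
1 divides -128, so solutions exist.
Back-substitute for Bézout coefficients:
  1 = 105 - 13*8
  ... = 743*(-13) + 105*(92)
Scale by -128/1 = -128: (m₀, n₀) = (1664, -11776).
General solution: m = 1664 + 105t, n = -11776 - 743t for integer t.
m ≥ 0: smallest is 1664 mod 105 = 89 (at t = -15), with n = -631.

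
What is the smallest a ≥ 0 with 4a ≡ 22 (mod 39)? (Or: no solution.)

25

gcd(39, 4) = 1.
1 divides 22, so solutions exist.
By Bézout, 4×(10) + 39×(-1) = 1.
So 4×(10) ≡ 1 (mod 39); multiply by 22: a ≡ 220 (mod 39).
Smallest nonnegative: a = 220 mod 39 = 25.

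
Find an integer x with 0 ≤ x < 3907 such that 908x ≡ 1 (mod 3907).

gcd(3907, 908) = 1.
By Bézout, 908×(-753) + 3907×(175) = 1.
So 908×-753 ≡ 1 (mod 3907), and -753 mod 3907 = 3154.

3154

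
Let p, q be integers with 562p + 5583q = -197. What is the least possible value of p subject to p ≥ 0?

1003

gcd(5583, 562) = 1.
1 divides -197, so solutions exist.
By Bézout, 562×(-2414) + 5583×(243) = 1.
Scale by -197/1 = -197: (p₀, q₀) = (475558, -47871).
General solution: p = 475558 + 5583t, q = -47871 - 562t for integer t.
p ≥ 0: smallest is 475558 mod 5583 = 1003 (at t = -85), with q = -101.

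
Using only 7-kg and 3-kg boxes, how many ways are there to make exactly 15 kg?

Need nonnegative integers with 7j + 3k = 15.
gcd(7, 3) = 1, and 7·(1) + 3·(-2) = 1.
So (j₀, k₀) = (15, -30); general j = 15 + 3t, k = -30 - 7t.
j ≥ 0 ⇒ t ≥ -5; k ≥ 0 ⇒ t ≤ -5. That's 1 value of t.

1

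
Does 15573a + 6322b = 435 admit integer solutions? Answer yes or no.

gcd(15573, 6322) = 29  (15573 = 2·6322 + 2929, 6322 = 2·2929 + 464, 2929 = 6·464 + 145, 464 = 3·145 + 29, 145 = 5·29).
29 divides 435, so integer solutions exist.

yes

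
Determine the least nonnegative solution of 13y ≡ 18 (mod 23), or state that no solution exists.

12

gcd(23, 13) = 1.
1 divides 18, so solutions exist.
By Bézout, 13·(-7) + 23·(4) = 1.
So 13·(-7) ≡ 1 (mod 23); multiply by 18: y ≡ -126 (mod 23).
Smallest nonnegative: y = -126 mod 23 = 12.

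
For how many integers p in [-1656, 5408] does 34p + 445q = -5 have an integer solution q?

gcd(445, 34) = 1.
By Bézout, 34·(144) + 445·(-11) = 1.
Particular solution: (170, -13).
General solution: p = 170 + 445t, q = -13 - 34t for integer t.
-1656 ≤ 170 + 445t ≤ 5408 gives t ∈ [-4, 11], which is 16 values.

16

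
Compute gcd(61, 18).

1

gcd(61, 18):
  61 = 3·18 + 7
  18 = 2·7 + 4
  7 = 1·4 + 3
  4 = 1·3 + 1
  3 = 3·1
so gcd(61, 18) = 1.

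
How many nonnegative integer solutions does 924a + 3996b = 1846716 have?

gcd(3996, 924) = 12  (3996 = 4·924 + 300, 924 = 3·300 + 24, 300 = 12·24 + 12, 24 = 2·12).
Back-substituting, 924·(-160) + 3996·(37) = 12.
Scale by 153893: one solution is (-24622880, 5694041). Reduce a mod 333: (139, 430).
General: a = 139 + 333t, b = 430 - 77t.
a ≥ 0 ⇒ t ≥ 0; b ≥ 0 ⇒ t ≤ 5. So t ∈ [0, 5]: 6 solutions.

6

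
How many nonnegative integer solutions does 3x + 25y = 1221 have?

17

gcd(25, 3) = 1  (25 = 8×3 + 1, 3 = 3×1).
Back-substituting, 3×(-8) + 25×(1) = 1.
Scale by 1221: one solution is (-9768, 1221). Reduce x mod 25: (7, 48).
General: x = 7 + 25t, y = 48 - 3t.
x ≥ 0 ⇒ t ≥ 0; y ≥ 0 ⇒ t ≤ 16. So t ∈ [0, 16]: 17 solutions.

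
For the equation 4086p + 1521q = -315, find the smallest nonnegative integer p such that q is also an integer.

gcd(4086, 1521) = 9.
9 divides -315, so solutions exist.
By Bézout, 4086×(51) + 1521×(-137) = 9.
Scale by -315/9 = -35: (p₀, q₀) = (-1785, 4795).
General solution: p = -1785 + 169t, q = 4795 - 454t for integer t.
p ≥ 0: smallest is -1785 mod 169 = 74 (at t = 11), with q = -199.

74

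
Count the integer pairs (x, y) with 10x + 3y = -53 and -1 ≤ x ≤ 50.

gcd(10, 3):
  10 = 3·3 + 1
  3 = 3·1
so gcd(10, 3) = 1.
Back-substitute for Bézout coefficients:
  1 = 10 - 3·3
  ... = 10·(1) + 3·(-3)
Scale by -53: particular solution (-53, 159); reduce x mod 3: (1, -21).
General solution: x = 1 + 3t, y = -21 - 10t for integer t.
-1 ≤ 1 + 3t ≤ 50 gives t ∈ [0, 16], which is 17 values.

17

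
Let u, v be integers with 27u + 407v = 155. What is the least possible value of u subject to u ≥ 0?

262

gcd(407, 27):
  407 = 15*27 + 2
  27 = 13*2 + 1
  2 = 2*1
so gcd(407, 27) = 1.
1 divides 155, so solutions exist.
Back-substitute for Bézout coefficients:
  1 = 27 - 13*2
  ... = 27*(196) + 407*(-13)
Scale by 155/1 = 155: (u₀, v₀) = (30380, -2015).
General solution: u = 30380 + 407t, v = -2015 - 27t for integer t.
u ≥ 0: smallest is 30380 mod 407 = 262 (at t = -74), with v = -17.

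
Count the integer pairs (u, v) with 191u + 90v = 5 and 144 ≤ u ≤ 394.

gcd(191, 90) = 1.
By Bézout, 191×(41) + 90×(-87) = 1.
Particular solution: (25, -53).
General solution: u = 25 + 90t, v = -53 - 191t for integer t.
144 ≤ 25 + 90t ≤ 394 gives t ∈ [2, 4], which is 3 values.

3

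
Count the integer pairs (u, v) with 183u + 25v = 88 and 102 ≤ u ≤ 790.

gcd(183, 25):
  183 = 7×25 + 8
  25 = 3×8 + 1
  8 = 8×1
so gcd(183, 25) = 1.
Back-substitute for Bézout coefficients:
  1 = 25 - 3×8
  ... = 183×(-3) + 25×(22)
Scale by 88: particular solution (-264, 1936); reduce u mod 25: (11, -77).
General solution: u = 11 + 25t, v = -77 - 183t for integer t.
102 ≤ 11 + 25t ≤ 790 gives t ∈ [4, 31], which is 28 values.

28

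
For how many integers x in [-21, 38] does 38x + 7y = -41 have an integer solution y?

8

gcd(38, 7) = 1.
By Bézout, 38×(-2) + 7×(11) = 1.
Particular solution: (5, -33).
General solution: x = 5 + 7t, y = -33 - 38t for integer t.
-21 ≤ 5 + 7t ≤ 38 gives t ∈ [-3, 4], which is 8 values.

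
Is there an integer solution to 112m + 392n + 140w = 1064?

gcd(392, 112) = 56  (392 = 3×112 + 56, 112 = 2×56).
gcd(56, 140) = 28.
28 divides 1064, so integer solutions exist.

yes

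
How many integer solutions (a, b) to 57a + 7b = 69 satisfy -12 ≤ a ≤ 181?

gcd(57, 7):
  57 = 8·7 + 1
  7 = 7·1
so gcd(57, 7) = 1.
Back-substitute for Bézout coefficients:
  1 = 57 - 8·7
  ... = 57·(1) + 7·(-8)
Scale by 69: particular solution (69, -552); reduce a mod 7: (6, -39).
General solution: a = 6 + 7t, b = -39 - 57t for integer t.
-12 ≤ 6 + 7t ≤ 181 gives t ∈ [-2, 25], which is 28 values.

28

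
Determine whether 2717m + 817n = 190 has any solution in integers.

yes

gcd(2717, 817):
  2717 = 3·817 + 266
  817 = 3·266 + 19
  266 = 14·19
so gcd(2717, 817) = 19.
19 divides 190, so integer solutions exist.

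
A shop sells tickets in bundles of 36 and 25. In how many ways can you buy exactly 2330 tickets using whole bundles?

Need nonnegative integers with 36j + 25k = 2330.
gcd(36, 25) = 1, and 36·(-9) + 25·(13) = 1.
So (j₀, k₀) = (-20970, 30290); general j = -20970 + 25t, k = 30290 - 36t.
j ≥ 0 ⇒ t ≥ 839; k ≥ 0 ⇒ t ≤ 841. That's 3 values of t.

3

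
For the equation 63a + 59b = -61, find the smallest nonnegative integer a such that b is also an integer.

gcd(63, 59):
  63 = 1×59 + 4
  59 = 14×4 + 3
  4 = 1×3 + 1
  3 = 3×1
so gcd(63, 59) = 1.
1 divides -61, so solutions exist.
Back-substitute for Bézout coefficients:
  1 = 4 - 1×3
  ... = 63×(15) + 59×(-16)
Scale by -61/1 = -61: (a₀, b₀) = (-915, 976).
General solution: a = -915 + 59t, b = 976 - 63t for integer t.
a ≥ 0: smallest is -915 mod 59 = 29 (at t = 16), with b = -32.

29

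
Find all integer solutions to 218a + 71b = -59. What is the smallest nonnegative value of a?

45

gcd(218, 71):
  218 = 3×71 + 5
  71 = 14×5 + 1
  5 = 5×1
so gcd(218, 71) = 1.
1 divides -59, so solutions exist.
Back-substitute for Bézout coefficients:
  1 = 71 - 14×5
  ... = 218×(-14) + 71×(43)
Scale by -59/1 = -59: (a₀, b₀) = (826, -2537).
General solution: a = 826 + 71t, b = -2537 - 218t for integer t.
a ≥ 0: smallest is 826 mod 71 = 45 (at t = -11), with b = -139.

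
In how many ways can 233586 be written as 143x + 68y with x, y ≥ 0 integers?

24

gcd(143, 68):
  143 = 2×68 + 7
  68 = 9×7 + 5
  7 = 1×5 + 2
  5 = 2×2 + 1
  2 = 2×1
so gcd(143, 68) = 1.
Back-substitute for Bézout coefficients:
  1 = 5 - 2×2
  ... = 143×(-29) + 68×(61)
Scale by 233586: one solution is (-6773994, 14248746). Reduce x mod 68: (30, 3372).
General: x = 30 + 68t, y = 3372 - 143t.
x ≥ 0 ⇒ t ≥ 0; y ≥ 0 ⇒ t ≤ 23. So t ∈ [0, 23]: 24 solutions.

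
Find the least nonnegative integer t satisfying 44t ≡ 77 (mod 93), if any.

gcd(93, 44) = 1  (93 = 2·44 + 5, 44 = 8·5 + 4, 5 = 1·4 + 1, 4 = 4·1).
1 divides 77, so solutions exist.
Back-substituting, 44·(-19) + 93·(9) = 1.
So 44·(-19) ≡ 1 (mod 93); multiply by 77: t ≡ -1463 (mod 93).
Smallest nonnegative: t = -1463 mod 93 = 25.

25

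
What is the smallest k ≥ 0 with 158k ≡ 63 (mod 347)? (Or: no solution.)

gcd(347, 158) = 1.
1 divides 63, so solutions exist.
By Bézout, 158*(-112) + 347*(51) = 1.
So 158*(-112) ≡ 1 (mod 347); multiply by 63: k ≡ -7056 (mod 347).
Smallest nonnegative: k = -7056 mod 347 = 231.

231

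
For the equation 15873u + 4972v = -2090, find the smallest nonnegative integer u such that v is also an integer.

gcd(15873, 4972):
  15873 = 3*4972 + 957
  4972 = 5*957 + 187
  957 = 5*187 + 22
  187 = 8*22 + 11
  22 = 2*11
so gcd(15873, 4972) = 11.
11 divides -2090, so solutions exist.
Back-substitute for Bézout coefficients:
  11 = 187 - 8*22
  ... = 15873*(-213) + 4972*(680)
Scale by -2090/11 = -190: (u₀, v₀) = (40470, -129200).
General solution: u = 40470 + 452t, v = -129200 - 1443t for integer t.
u ≥ 0: smallest is 40470 mod 452 = 242 (at t = -89), with v = -773.

242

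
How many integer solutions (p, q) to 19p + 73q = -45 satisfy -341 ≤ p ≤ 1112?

gcd(73, 19) = 1.
By Bézout, 19·(-23) + 73·(6) = 1.
Particular solution: (13, -4).
General solution: p = 13 + 73t, q = -4 - 19t for integer t.
-341 ≤ 13 + 73t ≤ 1112 gives t ∈ [-4, 15], which is 20 values.

20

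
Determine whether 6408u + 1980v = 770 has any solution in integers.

no

gcd(6408, 1980) = 36  (6408 = 3·1980 + 468, 1980 = 4·468 + 108, 468 = 4·108 + 36, 108 = 3·36).
36 does not divide 770 (remainder 14), so no integer solutions.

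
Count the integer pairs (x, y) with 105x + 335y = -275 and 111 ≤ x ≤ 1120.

gcd(335, 105):
  335 = 3·105 + 20
  105 = 5·20 + 5
  20 = 4·5
so gcd(335, 105) = 5.
Back-substitute for Bézout coefficients:
  5 = 105 - 5·20
  ... = 105·(16) + 335·(-5)
Scale by -55: particular solution (-880, 275); reduce x mod 67: (58, -19).
General solution: x = 58 + 67t, y = -19 - 21t for integer t.
111 ≤ 58 + 67t ≤ 1120 gives t ∈ [1, 15], which is 15 values.

15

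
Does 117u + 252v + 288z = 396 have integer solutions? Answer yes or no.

yes

gcd(252, 117) = 9.
gcd(9, 288) = 9.
9 divides 396, so integer solutions exist.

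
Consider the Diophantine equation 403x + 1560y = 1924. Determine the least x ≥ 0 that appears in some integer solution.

28

gcd(1560, 403) = 13.
13 divides 1924, so solutions exist.
By Bézout, 403×(31) + 1560×(-8) = 13.
Scale by 1924/13 = 148: (x₀, y₀) = (4588, -1184).
General solution: x = 4588 + 120t, y = -1184 - 31t for integer t.
x ≥ 0: smallest is 4588 mod 120 = 28 (at t = -38), with y = -6.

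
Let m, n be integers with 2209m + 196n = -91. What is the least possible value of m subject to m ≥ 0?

gcd(2209, 196):
  2209 = 11·196 + 53
  196 = 3·53 + 37
  53 = 1·37 + 16
  37 = 2·16 + 5
  16 = 3·5 + 1
  5 = 5·1
so gcd(2209, 196) = 1.
1 divides -91, so solutions exist.
Back-substitute for Bézout coefficients:
  1 = 16 - 3·5
  ... = 2209·(37) + 196·(-417)
Scale by -91/1 = -91: (m₀, n₀) = (-3367, 37947).
General solution: m = -3367 + 196t, n = 37947 - 2209t for integer t.
m ≥ 0: smallest is -3367 mod 196 = 161 (at t = 18), with n = -1815.

161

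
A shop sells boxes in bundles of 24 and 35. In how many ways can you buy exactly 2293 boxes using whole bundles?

2

Need nonnegative integers with 24j + 35k = 2293.
gcd(24, 35) = 1, and 24·(-16) + 35·(11) = 1.
So (j₀, k₀) = (-36688, 25223); general j = -36688 + 35t, k = 25223 - 24t.
j ≥ 0 ⇒ t ≥ 1049; k ≥ 0 ⇒ t ≤ 1050. That's 2 values of t.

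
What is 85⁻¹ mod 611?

gcd(611, 85) = 1  (611 = 7*85 + 16, 85 = 5*16 + 5, 16 = 3*5 + 1, 5 = 5*1).
Back-substituting, 85*(-115) + 611*(16) = 1.
So 85*-115 ≡ 1 (mod 611), and -115 mod 611 = 496.

496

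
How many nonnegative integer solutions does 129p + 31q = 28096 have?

gcd(129, 31) = 1.
By Bézout, 129×(-6) + 31×(25) = 1.
One solution: (2, 898).
General: p = 2 + 31t, q = 898 - 129t.
p ≥ 0 ⇒ t ≥ 0; q ≥ 0 ⇒ t ≤ 6. So t ∈ [0, 6]: 7 solutions.

7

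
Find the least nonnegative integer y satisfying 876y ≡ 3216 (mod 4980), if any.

106

gcd(4980, 876):
  4980 = 5·876 + 600
  876 = 1·600 + 276
  600 = 2·276 + 48
  276 = 5·48 + 36
  48 = 1·36 + 12
  36 = 3·12
so gcd(4980, 876) = 12.
12 divides 3216, so solutions exist.
Back-substitute for Bézout coefficients:
  12 = 48 - 1·36
  ... = 876·(-108) + 4980·(19)
So 876·(-108) ≡ 12 (mod 4980); multiply by 268: y ≡ -28944 (mod 415).
Smallest nonnegative: y = -28944 mod 415 = 106.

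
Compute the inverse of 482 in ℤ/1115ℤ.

gcd(1115, 482) = 1  (1115 = 2×482 + 151, 482 = 3×151 + 29, 151 = 5×29 + 6, 29 = 4×6 + 5, 6 = 1×5 + 1, 5 = 5×1).
Back-substituting, 482×(-192) + 1115×(83) = 1.
So 482×-192 ≡ 1 (mod 1115), and -192 mod 1115 = 923.

923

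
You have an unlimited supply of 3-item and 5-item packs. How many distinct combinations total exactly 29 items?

Need nonnegative integers with 3j + 5k = 29.
gcd(3, 5) = 1, and 3·(2) + 5·(-1) = 1.
So (j₀, k₀) = (58, -29); general j = 58 + 5t, k = -29 - 3t.
j ≥ 0 ⇒ t ≥ -11; k ≥ 0 ⇒ t ≤ -10. That's 2 values of t.

2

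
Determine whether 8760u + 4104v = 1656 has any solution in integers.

yes

gcd(8760, 4104) = 24.
24 divides 1656, so integer solutions exist.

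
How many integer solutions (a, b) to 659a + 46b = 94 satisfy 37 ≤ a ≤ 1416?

gcd(659, 46):
  659 = 14·46 + 15
  46 = 3·15 + 1
  15 = 15·1
so gcd(659, 46) = 1.
Back-substitute for Bézout coefficients:
  1 = 46 - 3·15
  ... = 659·(-3) + 46·(43)
Scale by 94: particular solution (-282, 4042); reduce a mod 46: (40, -571).
General solution: a = 40 + 46t, b = -571 - 659t for integer t.
37 ≤ 40 + 46t ≤ 1416 gives t ∈ [0, 29], which is 30 values.

30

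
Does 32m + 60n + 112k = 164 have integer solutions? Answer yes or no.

yes

gcd(60, 32) = 4  (60 = 1×32 + 28, 32 = 1×28 + 4, 28 = 7×4).
gcd(4, 112) = 4.
4 divides 164, so integer solutions exist.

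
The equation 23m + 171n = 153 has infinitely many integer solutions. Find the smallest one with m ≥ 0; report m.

81

gcd(171, 23):
  171 = 7*23 + 10
  23 = 2*10 + 3
  10 = 3*3 + 1
  3 = 3*1
so gcd(171, 23) = 1.
1 divides 153, so solutions exist.
Back-substitute for Bézout coefficients:
  1 = 10 - 3*3
  ... = 23*(-52) + 171*(7)
Scale by 153/1 = 153: (m₀, n₀) = (-7956, 1071).
General solution: m = -7956 + 171t, n = 1071 - 23t for integer t.
m ≥ 0: smallest is -7956 mod 171 = 81 (at t = 47), with n = -10.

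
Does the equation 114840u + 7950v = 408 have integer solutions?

gcd(114840, 7950) = 30.
30 does not divide 408 (remainder 18), so no integer solutions.

no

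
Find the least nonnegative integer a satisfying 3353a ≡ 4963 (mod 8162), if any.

593

gcd(8162, 3353):
  8162 = 2×3353 + 1456
  3353 = 2×1456 + 441
  1456 = 3×441 + 133
  441 = 3×133 + 42
  133 = 3×42 + 7
  42 = 6×7
so gcd(8162, 3353) = 7.
7 divides 4963, so solutions exist.
Back-substitute for Bézout coefficients:
  7 = 133 - 3×42
  ... = 3353×(-185) + 8162×(76)
So 3353×(-185) ≡ 7 (mod 8162); multiply by 709: a ≡ -131165 (mod 1166).
Smallest nonnegative: a = -131165 mod 1166 = 593.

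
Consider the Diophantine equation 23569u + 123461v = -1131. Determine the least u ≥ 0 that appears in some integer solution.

6794

gcd(123461, 23569):
  123461 = 5·23569 + 5616
  23569 = 4·5616 + 1105
  5616 = 5·1105 + 91
  1105 = 12·91 + 13
  91 = 7·13
so gcd(123461, 23569) = 13.
13 divides -1131, so solutions exist.
Back-substitute for Bézout coefficients:
  13 = 1105 - 12·91
  ... = 23569·(1341) + 123461·(-256)
Scale by -1131/13 = -87: (u₀, v₀) = (-116667, 22272).
General solution: u = -116667 + 9497t, v = 22272 - 1813t for integer t.
u ≥ 0: smallest is -116667 mod 9497 = 6794 (at t = 13), with v = -1297.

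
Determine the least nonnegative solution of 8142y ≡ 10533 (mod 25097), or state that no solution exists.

gcd(25097, 8142) = 1.
1 divides 10533, so solutions exist.
By Bézout, 8142×(-3067) + 25097×(995) = 1.
So 8142×(-3067) ≡ 1 (mod 25097); multiply by 10533: y ≡ -32304711 (mod 25097).
Smallest nonnegative: y = -32304711 mod 25097 = 20225.

20225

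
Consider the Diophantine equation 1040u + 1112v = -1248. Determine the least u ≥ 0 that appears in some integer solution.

gcd(1112, 1040) = 8  (1112 = 1×1040 + 72, 1040 = 14×72 + 32, 72 = 2×32 + 8, 32 = 4×8).
8 divides -1248, so solutions exist.
Back-substituting, 1040×(-31) + 1112×(29) = 8.
Scale by -1248/8 = -156: (u₀, v₀) = (4836, -4524).
General solution: u = 4836 + 139t, v = -4524 - 130t for integer t.
u ≥ 0: smallest is 4836 mod 139 = 110 (at t = -34), with v = -104.

110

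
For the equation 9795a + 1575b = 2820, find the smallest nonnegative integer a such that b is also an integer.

31

gcd(9795, 1575) = 15.
15 divides 2820, so solutions exist.
By Bézout, 9795×(32) + 1575×(-199) = 15.
Scale by 2820/15 = 188: (a₀, b₀) = (6016, -37412).
General solution: a = 6016 + 105t, b = -37412 - 653t for integer t.
a ≥ 0: smallest is 6016 mod 105 = 31 (at t = -57), with b = -191.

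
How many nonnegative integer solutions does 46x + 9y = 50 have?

gcd(46, 9) = 1  (46 = 5*9 + 1, 9 = 9*1).
Back-substituting, 46*(1) + 9*(-5) = 1.
Scale by 50: one solution is (50, -250). Reduce x mod 9: (5, -20).
General: x = 5 + 9t, y = -20 - 46t.
x ≥ 0 ⇒ t ≥ 0; y ≥ 0 ⇒ t ≤ -1. So t ∈ [0, -1]: 0 solutions.

0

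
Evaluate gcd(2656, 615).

1

gcd(2656, 615):
  2656 = 4*615 + 196
  615 = 3*196 + 27
  196 = 7*27 + 7
  27 = 3*7 + 6
  7 = 1*6 + 1
  6 = 6*1
so gcd(2656, 615) = 1.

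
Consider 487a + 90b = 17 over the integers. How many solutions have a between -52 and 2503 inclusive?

29

gcd(487, 90):
  487 = 5*90 + 37
  90 = 2*37 + 16
  37 = 2*16 + 5
  16 = 3*5 + 1
  5 = 5*1
so gcd(487, 90) = 1.
Back-substitute for Bézout coefficients:
  1 = 16 - 3*5
  ... = 487*(-17) + 90*(92)
Scale by 17: particular solution (-289, 1564); reduce a mod 90: (71, -384).
General solution: a = 71 + 90t, b = -384 - 487t for integer t.
-52 ≤ 71 + 90t ≤ 2503 gives t ∈ [-1, 27], which is 29 values.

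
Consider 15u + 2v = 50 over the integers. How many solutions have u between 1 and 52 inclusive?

26

gcd(15, 2):
  15 = 7*2 + 1
  2 = 2*1
so gcd(15, 2) = 1.
Back-substitute for Bézout coefficients:
  1 = 15 - 7*2
  ... = 15*(1) + 2*(-7)
Scale by 50: particular solution (50, -350); reduce u mod 2: (0, 25).
General solution: u = 0 + 2t, v = 25 - 15t for integer t.
1 ≤ 0 + 2t ≤ 52 gives t ∈ [1, 26], which is 26 values.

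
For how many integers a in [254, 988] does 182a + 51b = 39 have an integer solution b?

14

gcd(182, 51):
  182 = 3×51 + 29
  51 = 1×29 + 22
  29 = 1×22 + 7
  22 = 3×7 + 1
  7 = 7×1
so gcd(182, 51) = 1.
Back-substitute for Bézout coefficients:
  1 = 22 - 3×7
  ... = 182×(-7) + 51×(25)
Scale by 39: particular solution (-273, 975); reduce a mod 51: (33, -117).
General solution: a = 33 + 51t, b = -117 - 182t for integer t.
254 ≤ 33 + 51t ≤ 988 gives t ∈ [5, 18], which is 14 values.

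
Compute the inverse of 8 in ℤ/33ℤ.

gcd(33, 8) = 1.
By Bézout, 8*(-4) + 33*(1) = 1.
So 8*-4 ≡ 1 (mod 33), and -4 mod 33 = 29.

29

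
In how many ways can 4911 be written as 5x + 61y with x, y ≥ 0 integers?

16

gcd(61, 5):
  61 = 12*5 + 1
  5 = 5*1
so gcd(61, 5) = 1.
Back-substitute for Bézout coefficients:
  1 = 61 - 12*5
  ... = 5*(-12) + 61*(1)
Scale by 4911: one solution is (-58932, 4911). Reduce x mod 61: (55, 76).
General: x = 55 + 61t, y = 76 - 5t.
x ≥ 0 ⇒ t ≥ 0; y ≥ 0 ⇒ t ≤ 15. So t ∈ [0, 15]: 16 solutions.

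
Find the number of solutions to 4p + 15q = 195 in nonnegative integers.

gcd(15, 4) = 1  (15 = 3×4 + 3, 4 = 1×3 + 1, 3 = 3×1).
Back-substituting, 4×(4) + 15×(-1) = 1.
Scale by 195: one solution is (780, -195). Reduce p mod 15: (0, 13).
General: p = 0 + 15t, q = 13 - 4t.
p ≥ 0 ⇒ t ≥ 0; q ≥ 0 ⇒ t ≤ 3. So t ∈ [0, 3]: 4 solutions.

4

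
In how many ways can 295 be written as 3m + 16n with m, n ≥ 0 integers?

gcd(16, 3) = 1.
By Bézout, 3×(-5) + 16×(1) = 1.
One solution: (13, 16).
General: m = 13 + 16t, n = 16 - 3t.
m ≥ 0 ⇒ t ≥ 0; n ≥ 0 ⇒ t ≤ 5. So t ∈ [0, 5]: 6 solutions.

6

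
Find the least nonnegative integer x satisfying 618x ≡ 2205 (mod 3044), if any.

no solution

gcd(3044, 618) = 2  (3044 = 4*618 + 572, 618 = 1*572 + 46, 572 = 12*46 + 20, 46 = 2*20 + 6, 20 = 3*6 + 2, 6 = 3*2).
2 does not divide 2205, so the congruence has no solution.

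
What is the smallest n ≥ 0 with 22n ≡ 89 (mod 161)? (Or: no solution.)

26

gcd(161, 22) = 1  (161 = 7*22 + 7, 22 = 3*7 + 1, 7 = 7*1).
1 divides 89, so solutions exist.
Back-substituting, 22*(22) + 161*(-3) = 1.
So 22*(22) ≡ 1 (mod 161); multiply by 89: n ≡ 1958 (mod 161).
Smallest nonnegative: n = 1958 mod 161 = 26.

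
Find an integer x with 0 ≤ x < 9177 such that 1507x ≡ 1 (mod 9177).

2923

gcd(9177, 1507) = 1  (9177 = 6*1507 + 135, 1507 = 11*135 + 22, 135 = 6*22 + 3, 22 = 7*3 + 1, 3 = 3*1).
Back-substituting, 1507*(2923) + 9177*(-480) = 1.
So 1507*2923 ≡ 1 (mod 9177), and 2923 mod 9177 = 2923.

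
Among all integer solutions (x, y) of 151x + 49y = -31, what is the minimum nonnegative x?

gcd(151, 49):
  151 = 3·49 + 4
  49 = 12·4 + 1
  4 = 4·1
so gcd(151, 49) = 1.
1 divides -31, so solutions exist.
Back-substitute for Bézout coefficients:
  1 = 49 - 12·4
  ... = 151·(-12) + 49·(37)
Scale by -31/1 = -31: (x₀, y₀) = (372, -1147).
General solution: x = 372 + 49t, y = -1147 - 151t for integer t.
x ≥ 0: smallest is 372 mod 49 = 29 (at t = -7), with y = -90.

29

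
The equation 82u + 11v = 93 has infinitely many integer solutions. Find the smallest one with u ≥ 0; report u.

1

gcd(82, 11):
  82 = 7·11 + 5
  11 = 2·5 + 1
  5 = 5·1
so gcd(82, 11) = 1.
1 divides 93, so solutions exist.
Back-substitute for Bézout coefficients:
  1 = 11 - 2·5
  ... = 82·(-2) + 11·(15)
Scale by 93/1 = 93: (u₀, v₀) = (-186, 1395).
General solution: u = -186 + 11t, v = 1395 - 82t for integer t.
u ≥ 0: smallest is -186 mod 11 = 1 (at t = 17), with v = 1.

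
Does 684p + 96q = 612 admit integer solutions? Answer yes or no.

yes

gcd(684, 96):
  684 = 7·96 + 12
  96 = 8·12
so gcd(684, 96) = 12.
12 divides 612, so integer solutions exist.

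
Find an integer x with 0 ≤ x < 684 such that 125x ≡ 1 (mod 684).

197

gcd(684, 125) = 1.
By Bézout, 125*(197) + 684*(-36) = 1.
So 125*197 ≡ 1 (mod 684), and 197 mod 684 = 197.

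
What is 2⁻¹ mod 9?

5

gcd(9, 2):
  9 = 4·2 + 1
  2 = 2·1
so gcd(9, 2) = 1.
Back-substitute for Bézout coefficients:
  1 = 9 - 4·2
  ... = 2·(-4) + 9·(1)
So 2·-4 ≡ 1 (mod 9), and -4 mod 9 = 5.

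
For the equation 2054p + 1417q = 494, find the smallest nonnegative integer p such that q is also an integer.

gcd(2054, 1417) = 13  (2054 = 1·1417 + 637, 1417 = 2·637 + 143, 637 = 4·143 + 65, 143 = 2·65 + 13, 65 = 5·13).
13 divides 494, so solutions exist.
Back-substituting, 2054·(-20) + 1417·(29) = 13.
Scale by 494/13 = 38: (p₀, q₀) = (-760, 1102).
General solution: p = -760 + 109t, q = 1102 - 158t for integer t.
p ≥ 0: smallest is -760 mod 109 = 3 (at t = 7), with q = -4.

3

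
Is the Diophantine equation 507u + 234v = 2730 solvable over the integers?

gcd(507, 234) = 39  (507 = 2×234 + 39, 234 = 6×39).
39 divides 2730, so integer solutions exist.

yes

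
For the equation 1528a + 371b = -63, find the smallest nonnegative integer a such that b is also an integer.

gcd(1528, 371):
  1528 = 4*371 + 44
  371 = 8*44 + 19
  44 = 2*19 + 6
  19 = 3*6 + 1
  6 = 6*1
so gcd(1528, 371) = 1.
1 divides -63, so solutions exist.
Back-substitute for Bézout coefficients:
  1 = 19 - 3*6
  ... = 1528*(-59) + 371*(243)
Scale by -63/1 = -63: (a₀, b₀) = (3717, -15309).
General solution: a = 3717 + 371t, b = -15309 - 1528t for integer t.
a ≥ 0: smallest is 3717 mod 371 = 7 (at t = -10), with b = -29.

7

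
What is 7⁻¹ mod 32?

23

gcd(32, 7):
  32 = 4*7 + 4
  7 = 1*4 + 3
  4 = 1*3 + 1
  3 = 3*1
so gcd(32, 7) = 1.
Back-substitute for Bézout coefficients:
  1 = 4 - 1*3
  ... = 7*(-9) + 32*(2)
So 7*-9 ≡ 1 (mod 32), and -9 mod 32 = 23.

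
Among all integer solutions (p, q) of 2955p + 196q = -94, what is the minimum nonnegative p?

gcd(2955, 196):
  2955 = 15*196 + 15
  196 = 13*15 + 1
  15 = 15*1
so gcd(2955, 196) = 1.
1 divides -94, so solutions exist.
Back-substitute for Bézout coefficients:
  1 = 196 - 13*15
  ... = 2955*(-13) + 196*(196)
Scale by -94/1 = -94: (p₀, q₀) = (1222, -18424).
General solution: p = 1222 + 196t, q = -18424 - 2955t for integer t.
p ≥ 0: smallest is 1222 mod 196 = 46 (at t = -6), with q = -694.

46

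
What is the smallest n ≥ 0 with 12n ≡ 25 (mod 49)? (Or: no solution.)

gcd(49, 12):
  49 = 4·12 + 1
  12 = 12·1
so gcd(49, 12) = 1.
1 divides 25, so solutions exist.
Back-substitute for Bézout coefficients:
  1 = 49 - 4·12
  ... = 12·(-4) + 49·(1)
So 12·(-4) ≡ 1 (mod 49); multiply by 25: n ≡ -100 (mod 49).
Smallest nonnegative: n = -100 mod 49 = 47.

47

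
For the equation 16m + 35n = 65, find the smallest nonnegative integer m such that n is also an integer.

15

gcd(35, 16) = 1.
1 divides 65, so solutions exist.
By Bézout, 16×(11) + 35×(-5) = 1.
Scale by 65/1 = 65: (m₀, n₀) = (715, -325).
General solution: m = 715 + 35t, n = -325 - 16t for integer t.
m ≥ 0: smallest is 715 mod 35 = 15 (at t = -20), with n = -5.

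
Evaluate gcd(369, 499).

gcd(499, 369) = 1  (499 = 1·369 + 130, 369 = 2·130 + 109, 130 = 1·109 + 21, 109 = 5·21 + 4, 21 = 5·4 + 1, 4 = 4·1).

1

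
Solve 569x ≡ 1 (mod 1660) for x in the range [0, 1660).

gcd(1660, 569):
  1660 = 2*569 + 522
  569 = 1*522 + 47
  522 = 11*47 + 5
  47 = 9*5 + 2
  5 = 2*2 + 1
  2 = 2*1
so gcd(1660, 569) = 1.
Back-substitute for Bézout coefficients:
  1 = 5 - 2*2
  ... = 569*(-671) + 1660*(230)
So 569*-671 ≡ 1 (mod 1660), and -671 mod 1660 = 989.

989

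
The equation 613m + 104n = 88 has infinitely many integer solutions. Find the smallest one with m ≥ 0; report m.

gcd(613, 104):
  613 = 5*104 + 93
  104 = 1*93 + 11
  93 = 8*11 + 5
  11 = 2*5 + 1
  5 = 5*1
so gcd(613, 104) = 1.
1 divides 88, so solutions exist.
Back-substitute for Bézout coefficients:
  1 = 11 - 2*5
  ... = 613*(-19) + 104*(112)
Scale by 88/1 = 88: (m₀, n₀) = (-1672, 9856).
General solution: m = -1672 + 104t, n = 9856 - 613t for integer t.
m ≥ 0: smallest is -1672 mod 104 = 96 (at t = 17), with n = -565.

96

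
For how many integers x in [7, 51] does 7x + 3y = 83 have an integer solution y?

15

gcd(7, 3) = 1  (7 = 2*3 + 1, 3 = 3*1).
Back-substituting, 7*(1) + 3*(-2) = 1.
Scale by 83: particular solution (83, -166); reduce x mod 3: (2, 23).
General solution: x = 2 + 3t, y = 23 - 7t for integer t.
7 ≤ 2 + 3t ≤ 51 gives t ∈ [2, 16], which is 15 values.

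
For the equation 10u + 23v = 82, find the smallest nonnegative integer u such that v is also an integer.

22

gcd(23, 10) = 1.
1 divides 82, so solutions exist.
By Bézout, 10×(7) + 23×(-3) = 1.
Scale by 82/1 = 82: (u₀, v₀) = (574, -246).
General solution: u = 574 + 23t, v = -246 - 10t for integer t.
u ≥ 0: smallest is 574 mod 23 = 22 (at t = -24), with v = -6.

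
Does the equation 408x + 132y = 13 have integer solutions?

no

gcd(408, 132):
  408 = 3×132 + 12
  132 = 11×12
so gcd(408, 132) = 12.
12 does not divide 13 (remainder 1), so no integer solutions.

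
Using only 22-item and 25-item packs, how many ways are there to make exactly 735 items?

2

Need nonnegative integers with 22j + 25k = 735.
gcd(22, 25) = 1, and 22·(8) + 25·(-7) = 1.
So (j₀, k₀) = (5880, -5145); general j = 5880 + 25t, k = -5145 - 22t.
j ≥ 0 ⇒ t ≥ -235; k ≥ 0 ⇒ t ≤ -234. That's 2 values of t.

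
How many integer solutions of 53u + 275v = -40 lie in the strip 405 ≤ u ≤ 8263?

gcd(275, 53) = 1  (275 = 5*53 + 10, 53 = 5*10 + 3, 10 = 3*3 + 1, 3 = 3*1).
Back-substituting, 53*(-83) + 275*(16) = 1.
Scale by -40: particular solution (3320, -640); reduce u mod 275: (20, -4).
General solution: u = 20 + 275t, v = -4 - 53t for integer t.
405 ≤ 20 + 275t ≤ 8263 gives t ∈ [2, 29], which is 28 values.

28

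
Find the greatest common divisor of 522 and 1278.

18

gcd(1278, 522):
  1278 = 2*522 + 234
  522 = 2*234 + 54
  234 = 4*54 + 18
  54 = 3*18
so gcd(1278, 522) = 18.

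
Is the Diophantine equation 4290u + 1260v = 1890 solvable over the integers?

yes

gcd(4290, 1260) = 30.
30 divides 1890, so integer solutions exist.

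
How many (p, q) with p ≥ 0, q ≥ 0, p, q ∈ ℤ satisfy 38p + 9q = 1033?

gcd(38, 9) = 1.
By Bézout, 38·(-4) + 9·(17) = 1.
One solution: (8, 81).
General: p = 8 + 9t, q = 81 - 38t.
p ≥ 0 ⇒ t ≥ 0; q ≥ 0 ⇒ t ≤ 2. So t ∈ [0, 2]: 3 solutions.

3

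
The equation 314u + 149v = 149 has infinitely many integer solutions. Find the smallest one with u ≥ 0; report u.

0

gcd(314, 149) = 1.
1 divides 149, so solutions exist.
By Bézout, 314·(28) + 149·(-59) = 1.
Scale by 149/1 = 149: (u₀, v₀) = (4172, -8791).
General solution: u = 4172 + 149t, v = -8791 - 314t for integer t.
u ≥ 0: smallest is 4172 mod 149 = 0 (at t = -28), with v = 1.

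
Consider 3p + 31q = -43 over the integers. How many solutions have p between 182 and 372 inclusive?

gcd(31, 3) = 1  (31 = 10*3 + 1, 3 = 3*1).
Back-substituting, 3*(-10) + 31*(1) = 1.
Scale by -43: particular solution (430, -43); reduce p mod 31: (27, -4).
General solution: p = 27 + 31t, q = -4 - 3t for integer t.
182 ≤ 27 + 31t ≤ 372 gives t ∈ [5, 11], which is 7 values.

7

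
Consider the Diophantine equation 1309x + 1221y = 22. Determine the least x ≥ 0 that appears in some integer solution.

28

gcd(1309, 1221):
  1309 = 1*1221 + 88
  1221 = 13*88 + 77
  88 = 1*77 + 11
  77 = 7*11
so gcd(1309, 1221) = 11.
11 divides 22, so solutions exist.
Back-substitute for Bézout coefficients:
  11 = 88 - 1*77
  ... = 1309*(14) + 1221*(-15)
Scale by 22/11 = 2: (x₀, y₀) = (28, -30).
General solution: x = 28 + 111t, y = -30 - 119t for integer t.
x ≥ 0: smallest is 28 mod 111 = 28 (at t = 0), with y = -30.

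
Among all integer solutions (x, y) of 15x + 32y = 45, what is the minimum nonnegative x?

3

gcd(32, 15) = 1.
1 divides 45, so solutions exist.
By Bézout, 15·(15) + 32·(-7) = 1.
Scale by 45/1 = 45: (x₀, y₀) = (675, -315).
General solution: x = 675 + 32t, y = -315 - 15t for integer t.
x ≥ 0: smallest is 675 mod 32 = 3 (at t = -21), with y = 0.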